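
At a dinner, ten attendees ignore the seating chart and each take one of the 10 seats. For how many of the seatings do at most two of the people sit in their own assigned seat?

3337406

# with exactly i fixed is C(10,i)·!(10-i); sum over i=0..2:
  i=0: C(10,0)·!10 = 1·1334961 = 1334961
  i=1: C(10,1)·!9 = 10·133496 = 1334960
  i=2: C(10,2)·!8 = 45·14833 = 667485
Total = 3337406.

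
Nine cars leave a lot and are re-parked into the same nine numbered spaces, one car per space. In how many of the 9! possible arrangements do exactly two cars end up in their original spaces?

Pick the 2 fixed positions: C(9,2) = 36 ways.
The other 7 form a derangement: !7 = 1854.
Total: 36 × 1854 = 66744.

66744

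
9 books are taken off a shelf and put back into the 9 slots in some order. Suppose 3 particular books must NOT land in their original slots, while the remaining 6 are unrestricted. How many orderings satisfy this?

256320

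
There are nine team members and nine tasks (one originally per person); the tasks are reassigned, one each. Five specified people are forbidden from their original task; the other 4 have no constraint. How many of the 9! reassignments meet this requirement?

Let A_j be the event that the j-th constrained one is fixed. By inclusion-exclusion over the 5 events:
Σ_{j=0}^{5} (-1)^j C(5,j)(9-j)!
= C(5,0)·9! - C(5,1)·8! + C(5,2)·7! - C(5,3)·6! + C(5,4)·5! - C(5,5)·4!
= 362880 - 201600 + 50400 - 7200 + 600 - 24
= 205056

205056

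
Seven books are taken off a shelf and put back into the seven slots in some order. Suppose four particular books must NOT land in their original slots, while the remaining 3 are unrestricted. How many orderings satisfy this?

2790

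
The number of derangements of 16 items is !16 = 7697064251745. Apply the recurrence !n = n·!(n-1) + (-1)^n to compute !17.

!17 = 17·7697064251745 - 1 = 130850092279664.

130850092279664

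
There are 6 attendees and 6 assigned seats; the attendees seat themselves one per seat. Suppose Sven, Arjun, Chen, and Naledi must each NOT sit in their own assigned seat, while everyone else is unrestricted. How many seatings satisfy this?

Inclusion-exclusion on the 4 forbidden self-matches:
Σ_{j=0}^{4} (-1)^j C(4,j)(6-j)!
= C(4,0)·6! - C(4,1)·5! + C(4,2)·4! - C(4,3)·3! + C(4,4)·2!
= 720 - 480 + 144 - 24 + 2
= 362

362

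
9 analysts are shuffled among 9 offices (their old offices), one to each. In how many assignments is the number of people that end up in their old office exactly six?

Pick the 6 fixed positions: C(9,6) = 84 ways.
The other 3 form a derangement: !3 = 2.
Total: 84 × 2 = 168.

168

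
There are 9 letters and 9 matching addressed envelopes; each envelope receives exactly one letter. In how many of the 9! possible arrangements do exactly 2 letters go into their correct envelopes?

66744

Pick the 2 fixed positions: C(9,2) = 36 ways.
The other 7 form a derangement: !7 = 1854.
Total: 36 × 1854 = 66744.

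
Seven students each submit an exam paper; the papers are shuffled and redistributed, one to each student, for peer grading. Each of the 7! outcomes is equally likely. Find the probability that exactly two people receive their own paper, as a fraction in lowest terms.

Favorable outcomes: C(7,2)·!5 = 21·44 = 924.
Total outcomes: 7! = 5040.
Probability = 924/5040 = 11/60.

11/60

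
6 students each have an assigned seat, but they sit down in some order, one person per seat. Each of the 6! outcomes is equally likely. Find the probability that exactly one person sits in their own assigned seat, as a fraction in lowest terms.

Favorable outcomes: C(6,1)·!5 = 6·44 = 264.
Total outcomes: 6! = 720.
Probability = 264/720 = 11/30.

11/30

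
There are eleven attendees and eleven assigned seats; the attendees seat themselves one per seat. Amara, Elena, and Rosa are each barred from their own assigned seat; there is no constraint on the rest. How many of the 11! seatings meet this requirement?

Let A_j be the event that the j-th constrained one is fixed. By inclusion-exclusion over the 3 events:
Σ_{j=0}^{3} (-1)^j C(3,j)(11-j)!
= C(3,0)·11! - C(3,1)·10! + C(3,2)·9! - C(3,3)·8!
= 39916800 - 10886400 + 1088640 - 40320
= 30078720

30078720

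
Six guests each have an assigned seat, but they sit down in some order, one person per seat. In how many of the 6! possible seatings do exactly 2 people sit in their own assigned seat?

Pick the 2 fixed positions: C(6,2) = 15 ways.
The other 4 form a derangement: !4 = 9.
Total: 15 × 9 = 135.

135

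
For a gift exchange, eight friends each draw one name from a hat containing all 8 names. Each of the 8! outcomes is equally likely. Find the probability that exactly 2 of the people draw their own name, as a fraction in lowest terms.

53/288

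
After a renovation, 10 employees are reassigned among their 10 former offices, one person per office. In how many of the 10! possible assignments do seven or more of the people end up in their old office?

286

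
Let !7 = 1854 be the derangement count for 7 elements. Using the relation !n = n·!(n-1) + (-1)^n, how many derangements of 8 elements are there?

!8 = 8·1854 + 1 = 14833.

14833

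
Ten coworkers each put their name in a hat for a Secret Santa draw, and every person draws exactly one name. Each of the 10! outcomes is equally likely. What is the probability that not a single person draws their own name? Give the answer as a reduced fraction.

16481/44800

Favorable outcomes: !10 = 1334961.
Total outcomes: 10! = 3628800.
Probability = 1334961/3628800 = 16481/44800.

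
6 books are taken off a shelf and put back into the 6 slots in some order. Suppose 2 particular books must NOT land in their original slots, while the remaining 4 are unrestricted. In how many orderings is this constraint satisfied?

Inclusion-exclusion on the 2 forbidden self-matches:
Σ_{j=0}^{2} (-1)^j C(2,j)(6-j)!
= C(2,0)·6! - C(2,1)·5! + C(2,2)·4!
= 720 - 240 + 24
= 504

504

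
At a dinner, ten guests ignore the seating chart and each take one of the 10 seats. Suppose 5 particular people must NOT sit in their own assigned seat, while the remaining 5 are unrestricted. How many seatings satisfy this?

2170680

Let A_j be the event that the j-th constrained one is fixed. By inclusion-exclusion over the 5 events:
Σ_{j=0}^{5} (-1)^j C(5,j)(10-j)!
= C(5,0)·10! - C(5,1)·9! + C(5,2)·8! - C(5,3)·7! + C(5,4)·6! - C(5,5)·5!
= 3628800 - 1814400 + 403200 - 50400 + 3600 - 120
= 2170680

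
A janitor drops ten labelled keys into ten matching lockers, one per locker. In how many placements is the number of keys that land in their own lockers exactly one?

Choose which one of the 10 is fixed: C(10,1) = 10.
The other 9 form a derangement: !9 = 133496.
Total: 10 × 133496 = 1334960.

1334960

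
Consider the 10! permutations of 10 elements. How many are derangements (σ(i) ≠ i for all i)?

By inclusion-exclusion, !10 = Σ (-1)^k · 10!/k! for k=0..10
= 10! - 10!/1! + 10!/2! - 10!/3! + 10!/4! - 10!/5! + 10!/6! - 10!/7! + 10!/8! - 10!/9! + 10!/10!
= 3628800 - 3628800 + 1814400 - 604800 + 151200 - 30240 + 5040 - 720 + 90 - 10 + 1
= 1334961

1334961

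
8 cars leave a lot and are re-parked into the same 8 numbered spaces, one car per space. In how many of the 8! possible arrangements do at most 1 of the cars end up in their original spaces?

29665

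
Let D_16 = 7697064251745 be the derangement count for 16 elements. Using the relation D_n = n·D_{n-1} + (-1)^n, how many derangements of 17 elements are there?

D_17 = 17·7697064251745 - 1 = 130850092279664.

130850092279664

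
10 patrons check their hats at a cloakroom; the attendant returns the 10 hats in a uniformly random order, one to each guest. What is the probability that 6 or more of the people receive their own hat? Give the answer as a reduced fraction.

17/28350

Favorable outcomes: Σ_{i≥6} C(10,i)·!(10-i) = 210·9 + 120·2 + 45·1 + 10·0 + 1·1 = 2176.
Total outcomes: 10! = 3628800.
Probability = 2176/3628800 = 17/28350.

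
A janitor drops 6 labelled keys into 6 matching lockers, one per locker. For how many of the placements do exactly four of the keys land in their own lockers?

15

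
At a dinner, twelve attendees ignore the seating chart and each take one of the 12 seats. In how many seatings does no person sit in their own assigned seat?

176214841

Recurrence: !12 = 12·!11 + (-1)^12.
!12 = 12·14684570 + 1 = 176214841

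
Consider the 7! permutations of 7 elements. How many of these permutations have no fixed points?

1854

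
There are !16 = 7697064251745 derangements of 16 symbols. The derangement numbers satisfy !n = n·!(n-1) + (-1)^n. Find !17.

130850092279664

!17 = 17·7697064251745 - 1 = 130850092279664.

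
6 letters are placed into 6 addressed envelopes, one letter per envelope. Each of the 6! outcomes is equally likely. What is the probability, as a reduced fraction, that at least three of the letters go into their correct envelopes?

Favorable outcomes: Σ_{i≥3} C(6,i)·!(6-i) = 20·2 + 15·1 + 6·0 + 1·1 = 56.
Total outcomes: 6! = 720.
Probability = 56/720 = 7/90.

7/90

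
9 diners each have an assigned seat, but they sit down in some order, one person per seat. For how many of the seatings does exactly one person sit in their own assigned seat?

133497

Pick the single fixed position: C(9,1) = 9 ways.
The other 8 form a derangement: !8 = 14833.
Total: 9 × 14833 = 133497.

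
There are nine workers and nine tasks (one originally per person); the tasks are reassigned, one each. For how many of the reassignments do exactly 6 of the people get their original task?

Choose which 6 of the 9 are fixed: C(9,6) = 84.
The remaining 3 must be deranged: !3 = 2.
Total: 84 × 2 = 168.

168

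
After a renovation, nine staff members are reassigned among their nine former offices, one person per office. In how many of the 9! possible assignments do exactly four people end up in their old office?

5544

Choose which 4 of the 9 are fixed: C(9,4) = 126.
The other 5 form a derangement: !5 = 44.
Total: 126 × 44 = 5544.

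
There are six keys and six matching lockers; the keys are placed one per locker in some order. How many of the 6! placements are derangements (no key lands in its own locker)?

265

By inclusion-exclusion, !6 = Σ (-1)^k · 6!/k! for k=0..6
= 6! - 6!/1! + 6!/2! - 6!/3! + 6!/4! - 6!/5! + 6!/6!
= 720 - 720 + 360 - 120 + 30 - 6 + 1
= 265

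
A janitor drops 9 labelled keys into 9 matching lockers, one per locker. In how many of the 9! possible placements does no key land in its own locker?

133496

By inclusion-exclusion, !9 = Σ (-1)^k · 9!/k! for k=0..9
= 9! - 9!/1! + 9!/2! - 9!/3! + 9!/4! - 9!/5! + 9!/6! - 9!/7! + 9!/8! - 9!/9!
= 362880 - 362880 + 181440 - 60480 + 15120 - 3024 + 504 - 72 + 9 - 1
= 133496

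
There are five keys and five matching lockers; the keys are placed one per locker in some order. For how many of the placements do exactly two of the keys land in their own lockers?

Pick the 2 fixed positions: C(5,2) = 10 ways.
The other 3 form a derangement: !3 = 2.
Total: 10 × 2 = 20.

20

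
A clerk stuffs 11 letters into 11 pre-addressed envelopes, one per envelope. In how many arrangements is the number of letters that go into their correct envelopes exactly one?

Pick the single fixed position: C(11,1) = 11 ways.
The remaining 10 must be deranged: !10 = 1334961.
Total: 11 × 1334961 = 14684571.

14684571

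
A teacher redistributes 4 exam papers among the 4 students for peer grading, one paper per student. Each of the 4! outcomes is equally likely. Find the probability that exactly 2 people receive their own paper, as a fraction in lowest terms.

1/4

Favorable outcomes: C(4,2)·!2 = 6·1 = 6.
Total outcomes: 4! = 24.
Probability = 6/24 = 1/4.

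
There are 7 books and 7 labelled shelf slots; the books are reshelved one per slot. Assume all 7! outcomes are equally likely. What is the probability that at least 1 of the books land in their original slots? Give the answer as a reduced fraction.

177/280

Favorable outcomes: Σ_{i≥1} C(7,i)·!(7-i) = 7·265 + 21·44 + 35·9 + 35·2 + 21·1 + 7·0 + 1·1 = 3186.
Total outcomes: 7! = 5040.
Probability = 3186/5040 = 177/280.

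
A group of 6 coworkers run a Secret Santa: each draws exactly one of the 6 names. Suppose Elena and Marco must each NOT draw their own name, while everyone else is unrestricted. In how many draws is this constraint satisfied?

Let A_j be the event that the j-th constrained one is fixed. By inclusion-exclusion over the 2 events:
Σ_{j=0}^{2} (-1)^j C(2,j)(6-j)!
= C(2,0)·6! - C(2,1)·5! + C(2,2)·4!
= 720 - 240 + 24
= 504

504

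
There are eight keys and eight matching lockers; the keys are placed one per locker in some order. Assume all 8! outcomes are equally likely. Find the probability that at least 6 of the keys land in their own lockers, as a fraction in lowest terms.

Favorable outcomes: Σ_{i≥6} C(8,i)·!(8-i) = 28·1 + 8·0 + 1·1 = 29.
Total outcomes: 8! = 40320.
Probability = 29/40320 = 29/40320.

29/40320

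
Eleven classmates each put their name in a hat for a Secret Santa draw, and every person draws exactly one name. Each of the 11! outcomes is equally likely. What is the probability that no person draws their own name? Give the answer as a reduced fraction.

1468457/3991680

Favorable outcomes: !11 = 14684570.
Total outcomes: 11! = 39916800.
Probability = 14684570/39916800 = 1468457/3991680.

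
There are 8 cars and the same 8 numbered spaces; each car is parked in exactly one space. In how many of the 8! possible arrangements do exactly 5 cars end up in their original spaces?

Pick the 5 fixed positions: C(8,5) = 56 ways.
The other 3 form a derangement: !3 = 2.
Total: 56 × 2 = 112.

112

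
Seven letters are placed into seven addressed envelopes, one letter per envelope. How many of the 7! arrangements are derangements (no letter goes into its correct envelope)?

1854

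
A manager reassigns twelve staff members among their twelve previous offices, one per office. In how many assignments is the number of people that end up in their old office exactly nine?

Choose which 9 of the 12 are fixed: C(12,9) = 220.
The remaining 3 must be deranged: !3 = 2.
Total: 220 × 2 = 440.

440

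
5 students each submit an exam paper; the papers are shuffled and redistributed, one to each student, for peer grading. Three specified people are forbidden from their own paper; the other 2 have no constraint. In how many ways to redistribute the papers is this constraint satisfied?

Let A_j be the event that the j-th constrained one is fixed. By inclusion-exclusion over the 3 events:
Σ_{j=0}^{3} (-1)^j C(3,j)(5-j)!
= C(3,0)·5! - C(3,1)·4! + C(3,2)·3! - C(3,3)·2!
= 120 - 72 + 18 - 2
= 64

64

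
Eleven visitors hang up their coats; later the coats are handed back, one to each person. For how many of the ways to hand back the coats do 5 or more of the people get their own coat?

Sum C(11,i)·!(11-i) for i = 5..11:
  i=5: C(11,5)·!6 = 462·265 = 122430
  i=6: C(11,6)·!5 = 462·44 = 20328
  i=7: C(11,7)·!4 = 330·9 = 2970
  i=8: C(11,8)·!3 = 165·2 = 330
  i=9: C(11,9)·!2 = 55·1 = 55
  i=10: C(11,10)·!1 = 11·0 = 0
  i=11: C(11,11)·!0 = 1·1 = 1
Total = 146114.

146114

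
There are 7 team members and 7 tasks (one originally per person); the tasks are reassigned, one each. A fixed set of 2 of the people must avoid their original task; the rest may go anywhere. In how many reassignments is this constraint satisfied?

3720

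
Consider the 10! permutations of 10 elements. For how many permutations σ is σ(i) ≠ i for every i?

1334961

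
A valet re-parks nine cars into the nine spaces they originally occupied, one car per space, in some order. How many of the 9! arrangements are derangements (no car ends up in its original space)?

133496

By inclusion-exclusion, !9 = Σ (-1)^k · 9!/k! for k=0..9
= 9! - 9!/1! + 9!/2! - 9!/3! + 9!/4! - 9!/5! + 9!/6! - 9!/7! + 9!/8! - 9!/9!
= 362880 - 362880 + 181440 - 60480 + 15120 - 3024 + 504 - 72 + 9 - 1
= 133496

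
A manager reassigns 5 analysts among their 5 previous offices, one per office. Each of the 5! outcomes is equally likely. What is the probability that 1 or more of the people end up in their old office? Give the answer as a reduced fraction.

Favorable outcomes: Σ_{i≥1} C(5,i)·!(5-i) = 5·9 + 10·2 + 10·1 + 5·0 + 1·1 = 76.
Total outcomes: 5! = 120.
Probability = 76/120 = 19/30.

19/30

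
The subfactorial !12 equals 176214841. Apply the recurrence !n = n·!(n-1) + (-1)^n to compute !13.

!13 = 13·176214841 - 1 = 2290792932.

2290792932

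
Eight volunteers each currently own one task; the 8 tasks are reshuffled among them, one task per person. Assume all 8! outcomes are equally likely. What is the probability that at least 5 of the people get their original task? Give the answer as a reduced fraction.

Favorable outcomes: Σ_{i≥5} C(8,i)·!(8-i) = 56·2 + 28·1 + 8·0 + 1·1 = 141.
Total outcomes: 8! = 40320.
Probability = 141/40320 = 47/13440.

47/13440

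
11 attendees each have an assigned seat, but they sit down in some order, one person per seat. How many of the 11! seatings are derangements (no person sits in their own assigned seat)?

14684570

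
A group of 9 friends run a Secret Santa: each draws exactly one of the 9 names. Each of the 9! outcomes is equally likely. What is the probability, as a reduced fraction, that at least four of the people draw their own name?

6883/362880

Favorable outcomes: Σ_{i≥4} C(9,i)·!(9-i) = 126·44 + 126·9 + 84·2 + 36·1 + 9·0 + 1·1 = 6883.
Total outcomes: 9! = 362880.
Probability = 6883/362880 = 6883/362880.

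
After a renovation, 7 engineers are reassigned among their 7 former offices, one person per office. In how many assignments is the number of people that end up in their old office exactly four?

70

Choose which 4 of the 7 are fixed: C(7,4) = 35.
The remaining 3 must be deranged: !3 = 2.
Total: 35 × 2 = 70.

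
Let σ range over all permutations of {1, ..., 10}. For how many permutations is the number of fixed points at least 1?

2293839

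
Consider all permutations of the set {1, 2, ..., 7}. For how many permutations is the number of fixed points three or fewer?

4948

Sum C(7,i)·!(7-i) for i = 0..3:
  i=0: C(7,0)·!7 = 1·1854 = 1854
  i=1: C(7,1)·!6 = 7·265 = 1855
  i=2: C(7,2)·!5 = 21·44 = 924
  i=3: C(7,3)·!4 = 35·9 = 315
Total = 4948.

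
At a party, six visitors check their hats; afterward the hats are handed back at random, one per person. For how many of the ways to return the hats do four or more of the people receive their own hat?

16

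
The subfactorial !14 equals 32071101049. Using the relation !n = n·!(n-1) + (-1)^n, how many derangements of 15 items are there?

!15 = 15·32071101049 - 1 = 481066515734.

481066515734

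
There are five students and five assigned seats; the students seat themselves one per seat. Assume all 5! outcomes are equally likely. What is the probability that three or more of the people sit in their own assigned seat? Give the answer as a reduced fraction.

11/120

Favorable outcomes: Σ_{i≥3} C(5,i)·!(5-i) = 10·1 + 5·0 + 1·1 = 11.
Total outcomes: 5! = 120.
Probability = 11/120 = 11/120.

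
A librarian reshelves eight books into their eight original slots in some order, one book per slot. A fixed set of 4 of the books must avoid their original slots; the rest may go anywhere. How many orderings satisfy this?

24024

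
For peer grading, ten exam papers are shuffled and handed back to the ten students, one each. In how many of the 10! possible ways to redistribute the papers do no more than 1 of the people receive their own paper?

2669921

# with exactly i fixed is C(10,i)·!(10-i); sum over i=0..1:
  i=0: C(10,0)·!10 = 1·1334961 = 1334961
  i=1: C(10,1)·!9 = 10·133496 = 1334960
Total = 2669921.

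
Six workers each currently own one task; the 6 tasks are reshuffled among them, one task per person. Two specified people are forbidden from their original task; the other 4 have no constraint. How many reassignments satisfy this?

504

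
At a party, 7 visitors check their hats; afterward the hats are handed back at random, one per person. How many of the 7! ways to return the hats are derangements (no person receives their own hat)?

1854

!7 is the nearest integer to 7!/e.
7! = 5040, and 5040/e ≈ 1854.11, so !7 = 1854.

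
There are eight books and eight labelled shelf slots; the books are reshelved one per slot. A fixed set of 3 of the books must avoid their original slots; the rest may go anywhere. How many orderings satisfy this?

Inclusion-exclusion on the 3 forbidden self-matches:
Σ_{j=0}^{3} (-1)^j C(3,j)(8-j)!
= C(3,0)·8! - C(3,1)·7! + C(3,2)·6! - C(3,3)·5!
= 40320 - 15120 + 2160 - 120
= 27240

27240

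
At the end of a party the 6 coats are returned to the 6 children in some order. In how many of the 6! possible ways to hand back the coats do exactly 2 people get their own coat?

135

Pick the 2 fixed positions: C(6,2) = 15 ways.
The remaining 4 must be deranged: !4 = 9.
Total: 15 × 9 = 135.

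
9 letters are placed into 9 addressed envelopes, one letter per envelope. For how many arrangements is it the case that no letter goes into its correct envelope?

133496

The subfactorial !9 = [9!/e] (nearest integer).
9! = 362880, and 362880/e ≈ 133496.09, so !9 = 133496.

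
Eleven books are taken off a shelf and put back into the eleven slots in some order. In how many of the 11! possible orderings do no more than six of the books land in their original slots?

39913444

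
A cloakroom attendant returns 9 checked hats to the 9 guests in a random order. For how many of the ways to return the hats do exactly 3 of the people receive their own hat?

22260

Pick the 3 fixed positions: C(9,3) = 84 ways.
The remaining 6 must be deranged: !6 = 265.
Total: 84 × 265 = 22260.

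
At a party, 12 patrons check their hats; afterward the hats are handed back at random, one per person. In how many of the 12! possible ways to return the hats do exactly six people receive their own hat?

Pick the 6 fixed positions: C(12,6) = 924 ways.
The remaining 6 must be deranged: !6 = 265.
Total: 924 × 265 = 244860.

244860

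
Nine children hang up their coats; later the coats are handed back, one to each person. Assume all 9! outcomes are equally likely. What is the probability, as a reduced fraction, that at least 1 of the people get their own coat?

28673/45360

Favorable outcomes: Σ_{i≥1} C(9,i)·!(9-i) = 9·14833 + 36·1854 + 84·265 + 126·44 + 126·9 + 84·2 + 36·1 + 9·0 + 1·1 = 229384.
Total outcomes: 9! = 362880.
Probability = 229384/362880 = 28673/45360.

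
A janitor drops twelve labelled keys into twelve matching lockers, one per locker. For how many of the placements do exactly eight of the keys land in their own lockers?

4455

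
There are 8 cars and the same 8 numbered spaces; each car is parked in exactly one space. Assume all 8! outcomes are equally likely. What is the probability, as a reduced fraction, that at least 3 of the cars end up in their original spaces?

647/8064

Favorable outcomes: Σ_{i≥3} C(8,i)·!(8-i) = 56·44 + 70·9 + 56·2 + 28·1 + 8·0 + 1·1 = 3235.
Total outcomes: 8! = 40320.
Probability = 3235/40320 = 647/8064.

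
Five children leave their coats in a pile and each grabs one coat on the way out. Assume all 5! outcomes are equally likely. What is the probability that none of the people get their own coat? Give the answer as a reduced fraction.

11/30

Favorable outcomes: !5 = 44.
Total outcomes: 5! = 120.
Probability = 44/120 = 11/30.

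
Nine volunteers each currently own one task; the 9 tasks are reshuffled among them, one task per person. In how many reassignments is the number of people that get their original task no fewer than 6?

Sum C(9,i)·!(9-i) for i = 6..9:
  i=6: C(9,6)·!3 = 84·2 = 168
  i=7: C(9,7)·!2 = 36·1 = 36
  i=8: C(9,8)·!1 = 9·0 = 0
  i=9: C(9,9)·!0 = 1·1 = 1
Total = 205.

205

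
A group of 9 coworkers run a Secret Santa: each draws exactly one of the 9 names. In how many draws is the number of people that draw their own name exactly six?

168

Pick the 6 fixed positions: C(9,6) = 84 ways.
The remaining 3 must be deranged: !3 = 2.
Total: 84 × 2 = 168.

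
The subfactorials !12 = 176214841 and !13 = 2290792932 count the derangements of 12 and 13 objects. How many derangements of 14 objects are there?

32071101049

!14 = (14-1)·(!13 + !12) = 13·(2290792932 + 176214841) = 13·2467007773 = 32071101049.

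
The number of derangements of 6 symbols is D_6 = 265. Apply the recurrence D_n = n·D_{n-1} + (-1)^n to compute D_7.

D_7 = 7·265 - 1 = 1854.

1854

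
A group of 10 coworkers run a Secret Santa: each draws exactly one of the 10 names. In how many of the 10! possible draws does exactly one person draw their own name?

Choose which one of the 10 is fixed: C(10,1) = 10.
The remaining 9 must be deranged: !9 = 133496.
Total: 10 × 133496 = 1334960.

1334960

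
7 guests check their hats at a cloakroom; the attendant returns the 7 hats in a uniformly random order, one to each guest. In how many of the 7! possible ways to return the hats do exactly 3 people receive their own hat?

315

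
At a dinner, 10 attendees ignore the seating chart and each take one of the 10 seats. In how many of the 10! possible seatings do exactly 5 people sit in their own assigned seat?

11088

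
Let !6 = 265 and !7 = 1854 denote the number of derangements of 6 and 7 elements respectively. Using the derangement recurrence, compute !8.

!8 = (8-1)·(!7 + !6) = 7·(1854 + 265) = 7·2119 = 14833.

14833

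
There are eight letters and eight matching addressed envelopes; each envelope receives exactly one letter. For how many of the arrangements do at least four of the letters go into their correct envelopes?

# with exactly i fixed is C(8,i)·!(8-i); sum over i=4..8:
  i=4: C(8,4)·!4 = 70·9 = 630
  i=5: C(8,5)·!3 = 56·2 = 112
  i=6: C(8,6)·!2 = 28·1 = 28
  i=7: C(8,7)·!1 = 8·0 = 0
  i=8: C(8,8)·!0 = 1·1 = 1
Total = 771.

771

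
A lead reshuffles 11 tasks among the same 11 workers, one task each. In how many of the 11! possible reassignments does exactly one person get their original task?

14684571

Choose which one of the 11 is fixed: C(11,1) = 11.
The other 10 form a derangement: !10 = 1334961.
Total: 11 × 1334961 = 14684571.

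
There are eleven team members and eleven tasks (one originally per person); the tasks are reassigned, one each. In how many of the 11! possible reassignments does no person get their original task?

By inclusion-exclusion, !11 = Σ (-1)^k · 11!/k! for k=0..11
= 11! - 11!/1! + 11!/2! - 11!/3! + 11!/4! - 11!/5! + 11!/6! - 11!/7! + 11!/8! - 11!/9! + 11!/10! - 11!/11!
= 39916800 - 39916800 + 19958400 - 6652800 + 1663200 - 332640 + 55440 - 7920 + 990 - 110 + 11 - 1
= 14684570

14684570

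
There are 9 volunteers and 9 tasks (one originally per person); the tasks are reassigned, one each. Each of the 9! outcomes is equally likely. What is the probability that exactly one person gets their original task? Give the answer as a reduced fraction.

Favorable outcomes: C(9,1)·!8 = 9·14833 = 133497.
Total outcomes: 9! = 362880.
Probability = 133497/362880 = 2119/5760.

2119/5760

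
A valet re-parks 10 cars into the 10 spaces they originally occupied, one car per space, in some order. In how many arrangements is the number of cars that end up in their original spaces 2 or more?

958879

# with exactly i fixed is C(10,i)·!(10-i); sum over i=2..10:
  i=2: C(10,2)·!8 = 45·14833 = 667485
  i=3: C(10,3)·!7 = 120·1854 = 222480
  i=4: C(10,4)·!6 = 210·265 = 55650
  i=5: C(10,5)·!5 = 252·44 = 11088
  i=6: C(10,6)·!4 = 210·9 = 1890
  i=7: C(10,7)·!3 = 120·2 = 240
  i=8: C(10,8)·!2 = 45·1 = 45
  i=9: C(10,9)·!1 = 10·0 = 0
  i=10: C(10,10)·!0 = 1·1 = 1
Total = 958879.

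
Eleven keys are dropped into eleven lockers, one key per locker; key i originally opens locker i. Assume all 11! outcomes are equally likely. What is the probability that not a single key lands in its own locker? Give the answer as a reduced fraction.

Favorable outcomes: !11 = 14684570.
Total outcomes: 11! = 39916800.
Probability = 14684570/39916800 = 1468457/3991680.

1468457/3991680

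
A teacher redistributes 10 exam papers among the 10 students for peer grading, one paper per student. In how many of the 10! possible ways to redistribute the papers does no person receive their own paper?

Use !n = (n-1)(!(n-1) + !(n-2)).
!10 = 9·(133496 + 14833) = 9·148329 = 1334961

1334961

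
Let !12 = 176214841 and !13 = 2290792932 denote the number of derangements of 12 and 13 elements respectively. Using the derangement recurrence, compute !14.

32071101049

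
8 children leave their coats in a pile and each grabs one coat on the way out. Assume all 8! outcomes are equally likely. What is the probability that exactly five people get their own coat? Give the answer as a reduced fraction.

1/360

Favorable outcomes: C(8,5)·!3 = 56·2 = 112.
Total outcomes: 8! = 40320.
Probability = 112/40320 = 1/360.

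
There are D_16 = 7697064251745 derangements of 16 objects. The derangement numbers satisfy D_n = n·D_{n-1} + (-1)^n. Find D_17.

130850092279664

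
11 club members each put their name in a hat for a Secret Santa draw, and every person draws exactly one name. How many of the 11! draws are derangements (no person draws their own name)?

!11 = 11! · Σ_{k=0}^{11} (-1)^k/k!
= 11! - 11!/1! + 11!/2! - 11!/3! + 11!/4! - 11!/5! + 11!/6! - 11!/7! + 11!/8! - 11!/9! + 11!/10! - 11!/11!
= 39916800 - 39916800 + 19958400 - 6652800 + 1663200 - 332640 + 55440 - 7920 + 990 - 110 + 11 - 1
= 14684570

14684570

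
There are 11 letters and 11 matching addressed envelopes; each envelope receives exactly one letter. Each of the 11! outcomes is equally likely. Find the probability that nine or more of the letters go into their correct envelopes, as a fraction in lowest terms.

1/712800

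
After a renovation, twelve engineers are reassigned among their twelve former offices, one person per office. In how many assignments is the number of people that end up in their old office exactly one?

Choose which one of the 12 is fixed: C(12,1) = 12.
The other 11 form a derangement: !11 = 14684570.
Total: 12 × 14684570 = 176214840.

176214840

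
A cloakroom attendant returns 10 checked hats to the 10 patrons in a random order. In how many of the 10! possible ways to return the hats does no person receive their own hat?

1334961

!10 = 10! · Σ_{k=0}^{10} (-1)^k/k!
= 10! - 10!/1! + 10!/2! - 10!/3! + 10!/4! - 10!/5! + 10!/6! - 10!/7! + 10!/8! - 10!/9! + 10!/10!
= 3628800 - 3628800 + 1814400 - 604800 + 151200 - 30240 + 5040 - 720 + 90 - 10 + 1
= 1334961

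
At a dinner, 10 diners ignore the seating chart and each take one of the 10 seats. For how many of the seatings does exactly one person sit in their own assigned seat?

1334960

Choose which one of the 10 is fixed: C(10,1) = 10.
The remaining 9 must be deranged: !9 = 133496.
Total: 10 × 133496 = 1334960.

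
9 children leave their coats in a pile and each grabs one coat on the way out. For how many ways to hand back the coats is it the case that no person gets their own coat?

133496

The number of derangements of 9 is !9 = Σ_{k=0}^{9} (-1)^k·9!/k!
= 9! - 9!/1! + 9!/2! - 9!/3! + 9!/4! - 9!/5! + 9!/6! - 9!/7! + 9!/8! - 9!/9!
= 362880 - 362880 + 181440 - 60480 + 15120 - 3024 + 504 - 72 + 9 - 1
= 133496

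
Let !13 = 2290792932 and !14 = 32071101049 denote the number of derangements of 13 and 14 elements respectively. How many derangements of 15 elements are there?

!15 = (15-1)·(!14 + !13) = 14·(32071101049 + 2290792932) = 14·34361893981 = 481066515734.

481066515734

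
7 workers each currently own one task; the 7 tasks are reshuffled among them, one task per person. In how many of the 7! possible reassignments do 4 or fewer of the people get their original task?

5018

# with exactly i fixed is C(7,i)·!(7-i); sum over i=0..4:
  i=0: C(7,0)·!7 = 1·1854 = 1854
  i=1: C(7,1)·!6 = 7·265 = 1855
  i=2: C(7,2)·!5 = 21·44 = 924
  i=3: C(7,3)·!4 = 35·9 = 315
  i=4: C(7,4)·!3 = 35·2 = 70
Total = 5018.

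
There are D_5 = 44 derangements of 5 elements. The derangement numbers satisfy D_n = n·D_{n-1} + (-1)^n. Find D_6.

265

D_6 = 6·44 + 1 = 265.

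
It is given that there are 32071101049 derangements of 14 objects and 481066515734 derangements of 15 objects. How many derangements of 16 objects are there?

D_16 = (16-1)·(D_15 + D_14) = 15·(481066515734 + 32071101049) = 15·513137616783 = 7697064251745.

7697064251745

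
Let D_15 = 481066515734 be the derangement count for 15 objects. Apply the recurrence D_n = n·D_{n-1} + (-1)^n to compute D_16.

7697064251745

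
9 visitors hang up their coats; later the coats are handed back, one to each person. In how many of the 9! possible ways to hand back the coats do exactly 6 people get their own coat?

168

Choose which 6 of the 9 are fixed: C(9,6) = 84.
The other 3 form a derangement: !3 = 2.
Total: 84 × 2 = 168.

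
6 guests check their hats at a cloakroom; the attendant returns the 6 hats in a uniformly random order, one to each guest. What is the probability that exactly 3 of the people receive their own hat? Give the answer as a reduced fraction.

Favorable outcomes: C(6,3)·!3 = 20·2 = 40.
Total outcomes: 6! = 720.
Probability = 40/720 = 1/18.

1/18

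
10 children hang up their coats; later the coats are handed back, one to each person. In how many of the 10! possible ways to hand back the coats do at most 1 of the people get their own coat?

2669921

Sum C(10,i)·!(10-i) for i = 0..1:
  i=0: C(10,0)·!10 = 1·1334961 = 1334961
  i=1: C(10,1)·!9 = 10·133496 = 1334960
Total = 2669921.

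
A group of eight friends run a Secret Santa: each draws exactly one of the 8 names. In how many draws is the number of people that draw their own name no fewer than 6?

Sum C(8,i)·!(8-i) for i = 6..8:
  i=6: C(8,6)·!2 = 28·1 = 28
  i=7: C(8,7)·!1 = 8·0 = 0
  i=8: C(8,8)·!0 = 1·1 = 1
Total = 29.

29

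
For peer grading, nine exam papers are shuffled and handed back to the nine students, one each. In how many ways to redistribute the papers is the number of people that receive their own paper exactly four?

Pick the 4 fixed positions: C(9,4) = 126 ways.
The remaining 5 must be deranged: !5 = 44.
Total: 126 × 44 = 5544.

5544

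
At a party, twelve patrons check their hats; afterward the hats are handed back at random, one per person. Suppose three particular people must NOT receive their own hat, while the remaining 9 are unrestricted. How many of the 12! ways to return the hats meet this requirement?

369774720

Inclusion-exclusion on the 3 forbidden self-matches:
Σ_{j=0}^{3} (-1)^j C(3,j)(12-j)!
= C(3,0)·12! - C(3,1)·11! + C(3,2)·10! - C(3,3)·9!
= 479001600 - 119750400 + 10886400 - 362880
= 369774720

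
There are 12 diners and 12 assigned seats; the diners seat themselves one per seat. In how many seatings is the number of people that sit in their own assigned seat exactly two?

88107426

Choose which 2 of the 12 are fixed: C(12,2) = 66.
The other 10 form a derangement: !10 = 1334961.
Total: 66 × 1334961 = 88107426.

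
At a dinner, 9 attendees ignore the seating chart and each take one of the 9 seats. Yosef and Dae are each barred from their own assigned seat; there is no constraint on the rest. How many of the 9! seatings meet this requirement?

287280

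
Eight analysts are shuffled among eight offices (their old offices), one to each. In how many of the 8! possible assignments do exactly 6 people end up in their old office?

28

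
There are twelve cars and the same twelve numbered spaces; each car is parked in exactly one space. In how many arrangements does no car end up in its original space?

176214841

Use !n = (n-1)(!(n-1) + !(n-2)).
!12 = 11·(14684570 + 1334961) = 11·16019531 = 176214841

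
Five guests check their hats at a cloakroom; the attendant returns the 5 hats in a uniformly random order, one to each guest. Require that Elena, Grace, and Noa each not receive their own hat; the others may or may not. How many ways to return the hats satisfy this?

64

Let A_j be the event that the j-th constrained one is fixed. By inclusion-exclusion over the 3 events:
Σ_{j=0}^{3} (-1)^j C(3,j)(5-j)!
= C(3,0)·5! - C(3,1)·4! + C(3,2)·3! - C(3,3)·2!
= 120 - 72 + 18 - 2
= 64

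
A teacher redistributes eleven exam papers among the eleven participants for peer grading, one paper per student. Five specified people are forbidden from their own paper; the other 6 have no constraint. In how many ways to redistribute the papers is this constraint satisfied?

25022880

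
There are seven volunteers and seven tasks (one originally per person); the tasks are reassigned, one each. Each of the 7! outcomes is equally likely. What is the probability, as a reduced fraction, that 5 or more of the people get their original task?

Favorable outcomes: Σ_{i≥5} C(7,i)·!(7-i) = 21·1 + 7·0 + 1·1 = 22.
Total outcomes: 7! = 5040.
Probability = 22/5040 = 11/2520.

11/2520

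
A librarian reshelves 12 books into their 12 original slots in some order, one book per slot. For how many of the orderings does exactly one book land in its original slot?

176214840

Choose which one of the 12 is fixed: C(12,1) = 12.
The other 11 form a derangement: !11 = 14684570.
Total: 12 × 14684570 = 176214840.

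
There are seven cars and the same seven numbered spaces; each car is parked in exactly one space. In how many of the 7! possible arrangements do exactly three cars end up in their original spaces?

315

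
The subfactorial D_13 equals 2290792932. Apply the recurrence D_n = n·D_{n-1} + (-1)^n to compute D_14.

32071101049

D_14 = 14·2290792932 + 1 = 32071101049.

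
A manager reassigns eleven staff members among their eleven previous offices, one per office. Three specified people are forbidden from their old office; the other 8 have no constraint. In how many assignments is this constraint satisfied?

Inclusion-exclusion on the 3 forbidden self-matches:
Σ_{j=0}^{3} (-1)^j C(3,j)(11-j)!
= C(3,0)·11! - C(3,1)·10! + C(3,2)·9! - C(3,3)·8!
= 39916800 - 10886400 + 1088640 - 40320
= 30078720

30078720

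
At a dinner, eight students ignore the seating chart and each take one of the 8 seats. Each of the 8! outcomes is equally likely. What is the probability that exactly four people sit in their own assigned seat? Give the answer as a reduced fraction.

1/64

Favorable outcomes: C(8,4)·!4 = 70·9 = 630.
Total outcomes: 8! = 40320.
Probability = 630/40320 = 1/64.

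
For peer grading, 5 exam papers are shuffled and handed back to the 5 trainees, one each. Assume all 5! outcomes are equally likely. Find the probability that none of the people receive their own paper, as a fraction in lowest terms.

Favorable outcomes: !5 = 44.
Total outcomes: 5! = 120.
Probability = 44/120 = 11/30.

11/30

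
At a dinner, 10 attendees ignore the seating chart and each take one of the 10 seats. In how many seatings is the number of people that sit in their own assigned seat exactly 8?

Pick the 8 fixed positions: C(10,8) = 45 ways.
The other 2 form a derangement: !2 = 1.
Total: 45 × 1 = 45.

45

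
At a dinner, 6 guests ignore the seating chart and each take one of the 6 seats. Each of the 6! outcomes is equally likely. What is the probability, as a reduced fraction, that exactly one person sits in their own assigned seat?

11/30

Favorable outcomes: C(6,1)·!5 = 6·44 = 264.
Total outcomes: 6! = 720.
Probability = 264/720 = 11/30.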